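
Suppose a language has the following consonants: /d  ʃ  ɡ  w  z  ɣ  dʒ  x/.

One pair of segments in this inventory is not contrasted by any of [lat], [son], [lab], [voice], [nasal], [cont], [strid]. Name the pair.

Both /ɡ/ and /d/ are [−lateral], [−sonorant], [−labial], [+voice], [−nasal], [−continuant], [−strident]. Since the list omits [coronal] and [dorsal] — which do distinguish the voiced velar stop from the voiced alveolar stop — this pair collapses; all other pairs remain distinct.

ɡ, d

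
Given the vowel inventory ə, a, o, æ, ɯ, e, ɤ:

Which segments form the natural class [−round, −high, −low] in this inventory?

ə, e, ɤ

Eliminate segments failing any feature: /a, æ/ are [+low]; /o/ is [+round]; /ɯ/ is [+high]. The remaining /ə, e, ɤ/ satisfy [−round], [−high], [−low].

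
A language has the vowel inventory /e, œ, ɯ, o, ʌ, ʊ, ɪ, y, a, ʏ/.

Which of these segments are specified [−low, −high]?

e, œ, o, ʌ

First, the [−low] segments are /e, œ, ɯ, o, ʌ, ʊ, ɪ, y, ʏ/.
Then [−high] leaves /e, œ, o, ʌ/.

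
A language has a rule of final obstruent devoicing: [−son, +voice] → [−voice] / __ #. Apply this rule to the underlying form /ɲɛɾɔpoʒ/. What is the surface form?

[ɲɛɾɔpoʃ]

The only segment in the rule's environment that also matches [−son, +voice] is /ʒ/. Applying [−voice] turns the voiced postalveolar fricative into /ʃ/ (voiceless postalveolar fricative), giving [ɲɛɾɔpoʃ].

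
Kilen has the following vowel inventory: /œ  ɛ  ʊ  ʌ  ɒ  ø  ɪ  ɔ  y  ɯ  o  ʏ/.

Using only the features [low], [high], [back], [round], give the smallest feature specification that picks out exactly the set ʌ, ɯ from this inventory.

[+back, −round]

Every target segment is [+back], [−round]; each remaining inventory member fails at least one of these. Each conjunct is needed — [−round] alone would also admit /ɛ, ɪ/; [+back] alone would also admit /ʊ, ɒ, ɔ, o/ — and no other single listed feature has exactly this extension, so two is the minimum.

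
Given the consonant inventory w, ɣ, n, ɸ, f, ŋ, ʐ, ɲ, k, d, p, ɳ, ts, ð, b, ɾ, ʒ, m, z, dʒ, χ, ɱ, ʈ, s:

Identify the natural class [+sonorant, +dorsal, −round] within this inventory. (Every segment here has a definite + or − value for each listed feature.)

ŋ, ɲ

Checking each segment against [+sonorant], [+dorsal], [−round]: /ŋ/ (velar nasal), /ɲ/ (palatal nasal) satisfy every feature; every other segment in the inventory fails at least one.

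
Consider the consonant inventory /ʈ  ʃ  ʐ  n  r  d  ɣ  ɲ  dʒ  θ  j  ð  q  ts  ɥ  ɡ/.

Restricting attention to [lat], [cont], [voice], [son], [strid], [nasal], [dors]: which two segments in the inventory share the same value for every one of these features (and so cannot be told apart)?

/j/ (palatal glide) and /ɥ/ (labial-palatal glide) are both [−lateral], [+continuant], [+voice], [+sonorant], [−strident], [−nasal], [+dorsal], so none of the listed features separates them. (They do differ in [labial] and [round], which are not among the given features.) Every other pair in the inventory differs on at least one listed feature.

j, ɥ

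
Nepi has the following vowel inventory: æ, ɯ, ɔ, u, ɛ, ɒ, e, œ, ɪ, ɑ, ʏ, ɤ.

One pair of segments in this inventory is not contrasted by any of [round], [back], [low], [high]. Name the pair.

e, ɛ

/e/ (mid front unrounded tense vowel) and /ɛ/ (mid front unrounded lax vowel) are both [−round], [−back], [−low], [−high], so none of the listed features separates them. (They do differ in [tense], which is not among the given features.) Every other pair in the inventory differs on at least one listed feature.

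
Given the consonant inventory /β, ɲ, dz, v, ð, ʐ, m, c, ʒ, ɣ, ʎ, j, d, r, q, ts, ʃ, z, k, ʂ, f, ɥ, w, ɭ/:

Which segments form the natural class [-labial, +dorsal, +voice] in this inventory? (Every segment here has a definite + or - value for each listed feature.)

ɲ, ɣ, ʎ, j

Eliminate segments failing any feature: /β, v, m, f, ɥ, w/ are [+labial]; /dz, ð, ʐ, ʒ, d, r, ts, ʃ, z, ʂ, ɭ/ are [-dorsal]; /c, q, k/ are [-voice]. The remaining /ɲ, ɣ, ʎ, j/ satisfy [-labial], [+dorsal], [+voice].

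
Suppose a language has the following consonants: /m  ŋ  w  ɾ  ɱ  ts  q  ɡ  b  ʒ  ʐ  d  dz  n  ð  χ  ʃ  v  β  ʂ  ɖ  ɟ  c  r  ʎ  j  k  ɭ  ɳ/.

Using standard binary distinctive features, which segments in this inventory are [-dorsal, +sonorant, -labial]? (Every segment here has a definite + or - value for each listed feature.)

Among the inventory, the [-dorsal] segments are /m, ɾ, ɱ, ts, b, ʒ, ʐ, d, dz, n, ð, ʃ, v, β, ʂ, ɖ, r, ɭ, ɳ/.
Then [+sonorant] gives /m, ɾ, ɱ, n, r, ɭ, ɳ/.
Of those, [-labial] leaves /ɾ, n, r, ɭ, ɳ/.

ɾ, n, r, ɭ, ɳ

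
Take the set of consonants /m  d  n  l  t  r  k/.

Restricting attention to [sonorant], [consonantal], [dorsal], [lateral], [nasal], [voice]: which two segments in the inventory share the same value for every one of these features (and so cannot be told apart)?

m, n

/m/ (bilabial nasal) and /n/ (alveolar nasal) are both [+sonorant], [+consonantal], [-dorsal], [-lateral], [+nasal], [+voice], so none of the listed features separates them. (They do differ in [labial] and [coronal], which are not among the given features.) Every other pair in the inventory differs on at least one listed feature.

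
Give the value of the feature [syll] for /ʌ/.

[+syllabic]

/ʌ/ is the mid back unrounded lax vowel. The feature [syllabic] marks segments able to form a syllable nucleus; /ʌ/ has this property, so it is [+syllabic].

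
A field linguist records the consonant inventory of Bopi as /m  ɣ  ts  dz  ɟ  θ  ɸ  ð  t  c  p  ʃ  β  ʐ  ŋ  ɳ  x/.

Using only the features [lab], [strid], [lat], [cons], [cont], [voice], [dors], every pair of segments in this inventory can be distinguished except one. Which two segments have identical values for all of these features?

ɟ, ŋ

Both /ɟ/ and /ŋ/ are [−labial], [−strident], [−lateral], [+consonantal], [−continuant], [+voice], [+dorsal]. Since the list omits [sonorant], [nasal] and [back] — which do distinguish the voiced palatal stop from the velar nasal — this pair collapses; all other pairs remain distinct.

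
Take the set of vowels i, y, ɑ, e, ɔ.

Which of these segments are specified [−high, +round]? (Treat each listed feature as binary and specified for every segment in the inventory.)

Eliminate segments failing any feature: /i, y/ are [+high]; /ɑ, e/ are [−round]. The remaining /ɔ/ satisfy [−high], [+round].

ɔ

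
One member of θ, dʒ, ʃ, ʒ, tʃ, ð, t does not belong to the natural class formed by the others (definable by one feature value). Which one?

t

The remaining segments after removing /t/ share [+distributed]; /t/ (voiceless alveolar stop) is [−distributed]. For every other candidate removal, the leftover set fails to share any single feature value that the removed segment lacks.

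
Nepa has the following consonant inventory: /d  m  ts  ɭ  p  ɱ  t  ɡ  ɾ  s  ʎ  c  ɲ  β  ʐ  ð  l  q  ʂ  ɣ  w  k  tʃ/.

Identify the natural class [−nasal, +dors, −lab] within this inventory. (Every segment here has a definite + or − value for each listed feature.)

Checking each segment against [−nasal], [+dorsal], [−labial]: /ɡ/ (voiced velar stop), /ʎ/ (palatal lateral approximant), /c/ (voiceless palatal stop), /q/ (voiceless uvular stop), /ɣ/ (voiced velar fricative), /k/ (voiceless velar stop) satisfy every feature; every other segment in the inventory fails at least one.

ɡ, ʎ, c, q, ɣ, k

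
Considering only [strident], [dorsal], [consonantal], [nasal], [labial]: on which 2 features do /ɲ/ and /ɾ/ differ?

[nasal], [dorsal]

/ɲ/ is the palatal nasal and /ɾ/ is the alveolar tap. Both are [−strident], [+consonantal], [−labial]. /ɲ/ is [+nasal] while /ɾ/ is [−nasal]; /ɲ/ is [+dorsal] while /ɾ/ is [−dorsal], so the distinguishing features are [nasal], [dorsal].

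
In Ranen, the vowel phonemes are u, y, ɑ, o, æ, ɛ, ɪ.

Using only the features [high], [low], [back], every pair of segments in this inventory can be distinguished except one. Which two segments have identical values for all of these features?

ɪ, y

On the given features, /ɪ/ and /y/ have an identical profile: [+high], [-low], [-back]. No other two segments in the inventory coincide on all 3 features. (They do differ in [labial], [round] and [tense], which are not among the given features.)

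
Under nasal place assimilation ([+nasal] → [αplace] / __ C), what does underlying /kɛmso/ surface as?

[kɛnso]

The only nasal preceding a consonant is /m/ before /s/. /s/ is [+coronal], so /m/ → /n/, giving [kɛnso].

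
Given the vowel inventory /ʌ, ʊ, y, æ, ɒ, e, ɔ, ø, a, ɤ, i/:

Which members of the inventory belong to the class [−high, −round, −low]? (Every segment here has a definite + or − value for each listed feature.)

Among the inventory, the [−high] segments are /ʌ, æ, ɒ, e, ɔ, ø, a, ɤ/.
Of those, [−round] gives /ʌ, æ, e, a, ɤ/.
Of those, [−low] leaves /ʌ, e, ɤ/.

ʌ, e, ɤ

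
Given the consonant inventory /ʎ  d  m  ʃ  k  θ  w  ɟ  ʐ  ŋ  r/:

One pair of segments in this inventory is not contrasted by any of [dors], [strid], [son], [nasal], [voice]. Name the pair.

On the given features, /ʎ/ and /w/ have an identical profile: [+dorsal], [-strident], [+sonorant], [-nasal], [+voice]. No other two segments in the inventory coincide on all 5 features. (They do differ in [lateral], [labial], [round] and [back], which are not among the given features.)

ʎ, w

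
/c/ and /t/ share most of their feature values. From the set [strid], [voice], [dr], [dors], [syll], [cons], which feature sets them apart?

[dorsal]

/c/ (voiceless palatal stop) and /t/ (voiceless alveolar stop) agree on [−strident], [−voice], [−delayed release], [−syllabic], [+consonantal]. They differ on [dorsal] (/c/ [+], /t/ [−]).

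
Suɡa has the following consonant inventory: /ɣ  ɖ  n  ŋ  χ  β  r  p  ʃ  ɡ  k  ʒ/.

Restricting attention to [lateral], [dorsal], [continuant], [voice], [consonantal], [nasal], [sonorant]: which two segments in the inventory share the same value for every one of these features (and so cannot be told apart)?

β, ʒ

/β/ (voiced bilabial fricative) and /ʒ/ (voiced postalveolar fricative) are both [−lateral], [−dorsal], [+continuant], [+voice], [+consonantal], [−nasal], [−sonorant], so none of the listed features separates them. (They do differ in [strident], [labial] and [coronal], which are not among the given features.) Every other pair in the inventory differs on at least one listed feature.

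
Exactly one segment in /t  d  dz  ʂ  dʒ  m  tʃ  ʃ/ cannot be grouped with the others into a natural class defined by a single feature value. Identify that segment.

m

/ʃ, d, t, ʂ, tʃ, dz, dʒ/ are all [+coronal], but /m/ (bilabial nasal) is [-coronal]. No other single segment can be removed to leave a set sharing one feature value that the removed segment lacks, so /m/ is the odd one out.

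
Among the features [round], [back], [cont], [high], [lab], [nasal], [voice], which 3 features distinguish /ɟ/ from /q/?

The two segments share [-round], [-continuant], [-labial], [-nasal]. The only features from the list on which they differ: /ɟ/ is [+voice] while /q/ is [-voice]; /ɟ/ is [+high] while /q/ is [-high]; /ɟ/ is [-back] while /q/ is [+back].

[voice], [high], [back]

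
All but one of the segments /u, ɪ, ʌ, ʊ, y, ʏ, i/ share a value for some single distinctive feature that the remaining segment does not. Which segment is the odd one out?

The remaining segments after removing /ʌ/ share [+high]; /ʌ/ (mid back unrounded lax vowel) is [−high]. For every other candidate removal, the leftover set fails to share any single feature value that the removed segment lacks.

ʌ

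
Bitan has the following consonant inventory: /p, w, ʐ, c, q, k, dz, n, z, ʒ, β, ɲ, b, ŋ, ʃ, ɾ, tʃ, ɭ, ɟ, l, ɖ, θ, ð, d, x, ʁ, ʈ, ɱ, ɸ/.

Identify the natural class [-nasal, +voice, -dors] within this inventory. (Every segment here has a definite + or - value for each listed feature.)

ʐ, dz, z, ʒ, β, b, ɾ, ɭ, l, ɖ, ð, d

Checking each segment against [-nasal], [+voice], [-dorsal]: /ʐ/ (voiced retroflex fricative), /dz/ (voiced alveolar affricate), /z/ (voiced alveolar fricative), /ʒ/ (voiced postalveolar fricative), /β/ (voiced bilabial fricative), /b/ (voiced bilabial stop), among others, satisfy every feature; every other segment in the inventory fails at least one.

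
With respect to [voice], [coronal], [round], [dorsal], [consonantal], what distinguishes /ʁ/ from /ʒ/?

/ʁ/ is the voiced uvular fricative and /ʒ/ is the voiced postalveolar fricative. Both are [+voice], [−round], [+consonantal]. /ʁ/ is [−coronal] while /ʒ/ is [+coronal]; /ʁ/ is [+dorsal] while /ʒ/ is [−dorsal], so the distinguishing features are [coronal], [dorsal].

[coronal], [dorsal]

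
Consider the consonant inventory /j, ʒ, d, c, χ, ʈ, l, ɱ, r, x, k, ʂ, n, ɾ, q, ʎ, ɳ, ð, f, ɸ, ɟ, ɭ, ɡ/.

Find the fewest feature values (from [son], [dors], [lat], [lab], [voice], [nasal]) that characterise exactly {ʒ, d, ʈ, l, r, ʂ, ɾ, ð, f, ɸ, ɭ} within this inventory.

The class [-nasal], [-dorsal] has exactly /ʒ, d, ʈ, l, r, ʂ, ɾ, ð, f, ɸ, ɭ/ as its extension in this inventory. No smaller conjunction from the listed features achieves this: [-dorsal] alone would also admit /ɱ, n, ɳ/; [-nasal] alone would also admit /j, c, χ, x, …/; and checking the remaining single features turns up none with this extension.

[-nasal, -dors]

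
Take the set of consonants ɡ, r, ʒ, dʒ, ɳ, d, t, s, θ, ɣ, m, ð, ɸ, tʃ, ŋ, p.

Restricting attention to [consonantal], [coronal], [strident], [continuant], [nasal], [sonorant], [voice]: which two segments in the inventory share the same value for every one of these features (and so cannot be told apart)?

On the given features, /m/ and /ŋ/ have an identical profile: [+consonantal], [-coronal], [-strident], [-continuant], [+nasal], [+sonorant], [+voice]. No other two segments in the inventory coincide on all 7 features. (They do differ in [labial] and [dorsal], which are not among the given features.)

m, ŋ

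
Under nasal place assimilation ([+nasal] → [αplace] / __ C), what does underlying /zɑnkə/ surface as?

[zɑŋkə]

The only nasal preceding a consonant is /n/ before /k/. /k/ is [+dorsal], so /n/ → /ŋ/, giving [zɑŋkə].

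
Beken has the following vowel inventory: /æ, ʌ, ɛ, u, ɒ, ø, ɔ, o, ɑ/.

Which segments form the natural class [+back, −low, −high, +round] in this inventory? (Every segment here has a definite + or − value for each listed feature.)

ɔ, o

Among the inventory, the [+back] segments are /ʌ, u, ɒ, ɔ, o, ɑ/.
Then [−low] gives /ʌ, u, ɔ, o/.
Within that set, [−high] gives /ʌ, ɔ, o/.
Within that set, [+round] leaves /ɔ, o/.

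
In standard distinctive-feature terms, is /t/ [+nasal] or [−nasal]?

/t/ is the voiceless alveolar stop. The feature [nasal] marks segments produced with velum lowered (airflow through the nose); /t/ lacks this property, so it is [−nasal].

[−nasal]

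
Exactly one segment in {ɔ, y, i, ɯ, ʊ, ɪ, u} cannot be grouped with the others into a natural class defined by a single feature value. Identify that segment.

ɔ

The remaining segments after removing /ɔ/ share [+high]; /ɔ/ (mid back rounded lax vowel) is [-high]. For every other candidate removal, the leftover set fails to share any single feature value that the removed segment lacks.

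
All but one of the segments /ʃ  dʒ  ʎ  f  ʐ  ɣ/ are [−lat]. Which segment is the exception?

/ʐ, ɣ, ʃ, dʒ, f/ are all [−lateral]; /ʎ/ (palatal lateral approximant) is [+lateral].

ʎ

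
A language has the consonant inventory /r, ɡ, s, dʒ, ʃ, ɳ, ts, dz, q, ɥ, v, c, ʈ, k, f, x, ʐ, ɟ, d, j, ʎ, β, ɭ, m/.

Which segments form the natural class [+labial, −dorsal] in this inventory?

v, f, β, m

The [+labial] segments are /ɥ, v, f, β, m/.
Intersecting with [−dorsal] leaves /v, f, β, m/.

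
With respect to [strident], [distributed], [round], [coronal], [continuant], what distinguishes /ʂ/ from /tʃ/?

/ʂ/ is the voiceless retroflex fricative and /tʃ/ is the voiceless postalveolar affricate. Both are [+strident], [−round], [+coronal]. /ʂ/ is [+continuant] while /tʃ/ is [−continuant]; /ʂ/ is [−distributed] while /tʃ/ is [+distributed], so the distinguishing features are [continuant], [distributed].

[continuant], [distributed]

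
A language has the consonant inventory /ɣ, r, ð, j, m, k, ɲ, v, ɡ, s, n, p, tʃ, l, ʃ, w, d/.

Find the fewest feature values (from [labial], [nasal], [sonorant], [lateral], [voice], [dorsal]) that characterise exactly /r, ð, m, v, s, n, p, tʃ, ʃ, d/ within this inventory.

[-lateral, -dorsal]

/r, ð, m, v, s, n, p, tʃ, ʃ, d/ are all [-lateral], [-dorsal], and no other segment in the inventory matches both values. Dropping any one of them over-generates: [-dorsal] alone would also admit /l/; [-lateral] alone would also admit /ɣ, j, k, ɲ, …/. No other single listed feature picks out exactly this set either, so fewer than two features will not do.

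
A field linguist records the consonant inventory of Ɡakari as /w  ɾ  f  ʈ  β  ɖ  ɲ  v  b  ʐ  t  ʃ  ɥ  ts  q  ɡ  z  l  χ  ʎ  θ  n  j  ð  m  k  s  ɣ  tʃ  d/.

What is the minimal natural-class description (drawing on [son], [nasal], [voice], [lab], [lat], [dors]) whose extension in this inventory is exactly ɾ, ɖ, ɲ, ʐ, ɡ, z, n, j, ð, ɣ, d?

[+voice, -lat, -lab]

/ɾ, ɖ, ɲ, ʐ, ɡ, z, n, j, ð, ɣ, d/ are all [+voice], [-lateral], [-labial], and no other segment in the inventory matches all three values. Dropping any one of them over-generates: [-lateral, -labial] alone would also admit /ʈ, t, ʃ, ts, …/; [+voice, -labial] alone would also admit /l, ʎ/; [+voice, -lateral] alone would also admit /w, β, v, b, …/. No other combination of two listed features picks out exactly this set either, so fewer than three features will not do.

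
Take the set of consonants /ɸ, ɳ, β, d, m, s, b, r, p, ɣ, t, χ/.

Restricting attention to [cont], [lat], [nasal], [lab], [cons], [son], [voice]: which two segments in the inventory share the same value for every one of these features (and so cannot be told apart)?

s, χ

On the given features, /s/ and /χ/ have an identical profile: [+continuant], [−lateral], [−nasal], [−labial], [+consonantal], [−sonorant], [−voice]. No other two segments in the inventory coincide on all 7 features. (They do differ in [coronal] and [dorsal], which are not among the given features.)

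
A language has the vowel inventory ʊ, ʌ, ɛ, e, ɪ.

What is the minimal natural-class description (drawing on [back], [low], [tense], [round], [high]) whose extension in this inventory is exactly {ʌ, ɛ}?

/ʌ, ɛ/ are all [−high], [−tense], and no other segment in the inventory matches both values. Dropping any one of them over-generates: [−tense] alone would also admit /ʊ, ɪ/; [−high] alone would also admit /e/. No other single listed feature picks out exactly this set either, so fewer than two features will not do.

[−high, −tense]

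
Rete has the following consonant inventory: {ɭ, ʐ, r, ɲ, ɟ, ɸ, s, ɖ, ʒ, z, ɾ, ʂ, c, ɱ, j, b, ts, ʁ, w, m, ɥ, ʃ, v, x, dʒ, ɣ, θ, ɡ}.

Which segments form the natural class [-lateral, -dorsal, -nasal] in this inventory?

Checking each segment against [-lateral], [-dorsal], [-nasal]: /ʐ/ (voiced retroflex fricative), /r/ (alveolar trill), /ɸ/ (voiceless bilabial fricative), /s/ (voiceless alveolar fricative), /ɖ/ (voiced retroflex stop), /ʒ/ (voiced postalveolar fricative), among others, satisfy every feature; every other segment in the inventory fails at least one.

ʐ, r, ɸ, s, ɖ, ʒ, z, ɾ, ʂ, b, ts, ʃ, v, dʒ, θ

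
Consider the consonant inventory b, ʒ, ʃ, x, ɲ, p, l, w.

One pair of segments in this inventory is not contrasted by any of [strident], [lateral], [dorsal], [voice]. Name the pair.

On the given features, /ɲ/ and /w/ have an identical profile: [-strident], [-lateral], [+dorsal], [+voice]. No other two segments in the inventory coincide on all 4 features. (They do differ in [nasal], [continuant], [labial], [round] and [back], which are not among the given features.)

ɲ, w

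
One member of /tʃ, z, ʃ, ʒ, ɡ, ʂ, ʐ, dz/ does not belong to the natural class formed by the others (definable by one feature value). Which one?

ɡ

[strident] (equivalently [coronal], [dorsal]) groups all but one: /z, ʒ, tʃ, ʃ, dz, ʐ, ʂ/ share [+strident] while /ɡ/ (voiced velar stop) alone is [-strident]. Removing any other segment would not leave a single-feature class that excludes it.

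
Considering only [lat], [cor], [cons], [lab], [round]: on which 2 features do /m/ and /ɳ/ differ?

[labial], [coronal]

/m/ is the bilabial nasal and /ɳ/ is the retroflex nasal. Both are [-lateral], [+consonantal], [-round]. /m/ is [+labial] while /ɳ/ is [-labial]; /m/ is [-coronal] while /ɳ/ is [+coronal], so the distinguishing features are [labial], [coronal].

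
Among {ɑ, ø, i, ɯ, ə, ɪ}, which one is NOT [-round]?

ø

/ø/ is the mid front rounded tense vowel, which is [+round]; the rest — /ɯ, ɑ, ɪ, i, ə/ — are [-round].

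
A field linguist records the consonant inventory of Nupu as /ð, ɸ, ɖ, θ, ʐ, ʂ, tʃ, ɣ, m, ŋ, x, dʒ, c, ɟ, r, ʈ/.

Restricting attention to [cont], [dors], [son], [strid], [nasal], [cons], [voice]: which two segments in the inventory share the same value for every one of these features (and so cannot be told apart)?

On the given features, /ɸ/ and /θ/ have an identical profile: [+continuant], [−dorsal], [−sonorant], [−strident], [−nasal], [+consonantal], [−voice]. No other two segments in the inventory coincide on all 7 features. (They do differ in [labial] and [coronal], which are not among the given features.)

ɸ, θ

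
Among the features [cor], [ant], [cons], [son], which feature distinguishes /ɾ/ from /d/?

[sonorant]

/ɾ/ is the alveolar tap and /d/ is the voiced alveolar stop. Both are [+coronal], [+anterior], [+consonantal]. /ɾ/ is [+sonorant] while /d/ is [-sonorant], so the distinguishing feature is [sonorant].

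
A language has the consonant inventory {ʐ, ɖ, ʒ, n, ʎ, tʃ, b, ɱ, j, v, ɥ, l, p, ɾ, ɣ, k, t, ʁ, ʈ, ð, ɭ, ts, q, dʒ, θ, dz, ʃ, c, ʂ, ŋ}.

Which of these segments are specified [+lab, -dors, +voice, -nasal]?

b, v

The [+labial] segments are /b, ɱ, v, ɥ, p/.
Among these, [-dorsal] gives /b, ɱ, v, p/.
Within that set, [+voice] gives /b, ɱ, v/.
Of those, [-nasal] leaves /b, v/.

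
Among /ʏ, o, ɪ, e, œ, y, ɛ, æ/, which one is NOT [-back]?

Every segment except /o/ is [-back]. /o/ (mid back rounded tense vowel) is [+back], so it is the exception.

o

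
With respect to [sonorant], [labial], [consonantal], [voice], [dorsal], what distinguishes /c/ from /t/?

The two segments share [-sonorant], [-labial], [+consonantal], [-voice]. The only feature from the list on which they differ: /c/ is [+dorsal] while /t/ is [-dorsal].

[dorsal]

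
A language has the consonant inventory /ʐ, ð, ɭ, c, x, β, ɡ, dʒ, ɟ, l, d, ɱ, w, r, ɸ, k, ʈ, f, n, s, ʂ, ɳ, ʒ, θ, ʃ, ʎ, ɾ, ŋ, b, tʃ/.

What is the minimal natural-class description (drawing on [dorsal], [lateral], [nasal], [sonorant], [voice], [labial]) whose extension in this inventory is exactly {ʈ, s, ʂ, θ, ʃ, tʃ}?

[-voice, -labial, -dorsal]

/ʈ, s, ʂ, θ, ʃ, tʃ/ are all [-voice], [-labial], [-dorsal], and no other segment in the inventory matches all three values. Dropping any one of them over-generates: [-labial, -dorsal] alone would also admit /ʐ, ð, ɭ, dʒ, …/; [-voice, -dorsal] alone would also admit /ɸ, f/; [-voice, -labial] alone would also admit /c, x, k/. No other combination of two listed features picks out exactly this set either, so fewer than three features will not do.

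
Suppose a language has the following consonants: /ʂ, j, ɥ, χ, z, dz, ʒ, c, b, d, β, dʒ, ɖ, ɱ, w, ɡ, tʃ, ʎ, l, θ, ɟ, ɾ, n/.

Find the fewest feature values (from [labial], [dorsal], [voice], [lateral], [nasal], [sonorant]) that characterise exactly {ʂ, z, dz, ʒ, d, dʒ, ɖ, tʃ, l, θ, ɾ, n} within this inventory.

The class [−labial], [−dorsal] has exactly /ʂ, z, dz, ʒ, d, dʒ, ɖ, tʃ, l, θ, ɾ, n/ as its extension in this inventory. No smaller conjunction from the listed features achieves this: [−dorsal] alone would also admit /b, β, ɱ/; [−labial] alone would also admit /j, χ, c, ɡ, …/; and checking the remaining single features turns up none with this extension.

[−labial, −dorsal]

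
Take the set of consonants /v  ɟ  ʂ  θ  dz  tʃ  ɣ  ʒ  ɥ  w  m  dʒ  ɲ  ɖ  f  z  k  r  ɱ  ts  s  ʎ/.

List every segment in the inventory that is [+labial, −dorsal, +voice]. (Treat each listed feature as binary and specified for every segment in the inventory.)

v, m, ɱ

Checking each segment against [+labial], [−dorsal], [+voice]: /v/ (voiced labiodental fricative), /m/ (bilabial nasal), /ɱ/ (labiodental nasal) satisfy every feature; every other segment in the inventory fails at least one.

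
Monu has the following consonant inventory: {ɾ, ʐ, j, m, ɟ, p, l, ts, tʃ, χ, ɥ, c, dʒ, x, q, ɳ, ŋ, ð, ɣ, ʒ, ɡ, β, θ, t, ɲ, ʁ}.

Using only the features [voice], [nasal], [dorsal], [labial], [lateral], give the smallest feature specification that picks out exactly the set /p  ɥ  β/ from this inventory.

The class [-nasal], [+labial] has exactly /p, ɥ, β/ as its extension in this inventory. No smaller conjunction from the listed features achieves this: [+labial] alone would also admit /m/; [-nasal] alone would also admit /ɾ, ʐ, j, ɟ, …/; and checking the remaining single features turns up none with this extension.

[-nasal, +labial]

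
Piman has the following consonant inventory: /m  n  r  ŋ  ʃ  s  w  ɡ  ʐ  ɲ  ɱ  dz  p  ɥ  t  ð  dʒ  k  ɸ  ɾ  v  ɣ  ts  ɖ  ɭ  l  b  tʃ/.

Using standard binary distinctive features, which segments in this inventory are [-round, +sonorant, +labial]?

The [-round] segments are /m, n, r, ŋ, ʃ, s, ɡ, ʐ, ɲ, ɱ, dz, p, t, ð, dʒ, k, ɸ, ɾ, v, ɣ, ts, ɖ, ɭ, l, b, tʃ/.
Of those, [+sonorant] gives /m, n, r, ŋ, ɲ, ɱ, ɾ, ɭ, l/.
Then [+labial] leaves /m, ɱ/.

m, ɱ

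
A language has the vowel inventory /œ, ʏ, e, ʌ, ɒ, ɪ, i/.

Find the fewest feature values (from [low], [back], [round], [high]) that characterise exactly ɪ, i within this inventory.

/ɪ, i/ are all [+high], [−round], and no other segment in the inventory matches both values. Dropping any one of them over-generates: [−round] alone would also admit /e, ʌ/; [+high] alone would also admit /ʏ/. No other single listed feature picks out exactly this set either, so fewer than two features will not do.

[+high, −round]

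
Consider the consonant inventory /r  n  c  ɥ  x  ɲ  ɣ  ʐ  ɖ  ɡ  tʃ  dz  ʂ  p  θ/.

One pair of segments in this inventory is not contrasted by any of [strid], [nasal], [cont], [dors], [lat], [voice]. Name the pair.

On the given features, /ɥ/ and /ɣ/ have an identical profile: [−strident], [−nasal], [+continuant], [+dorsal], [−lateral], [+voice]. No other two segments in the inventory coincide on all 6 features. (They do differ in [sonorant], [labial], [round] and [back], which are not among the given features.)

ɥ, ɣ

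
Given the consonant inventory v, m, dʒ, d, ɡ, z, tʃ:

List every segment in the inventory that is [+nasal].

m

The [+nasal] segments here are /m/; the remaining /v, dʒ, d, ɡ, z, tʃ/ are [-nasal].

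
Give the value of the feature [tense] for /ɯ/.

/ɯ/ is the high back unrounded vowel. The feature [tense] marks segments produced with a tense (peripheral) tongue-body position; /ɯ/ has this property, so it is [+tense].

[+tense]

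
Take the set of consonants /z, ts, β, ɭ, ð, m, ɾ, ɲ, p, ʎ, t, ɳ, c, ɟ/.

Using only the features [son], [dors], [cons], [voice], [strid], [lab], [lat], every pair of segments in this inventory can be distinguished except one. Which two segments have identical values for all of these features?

ɳ, ɾ

On the given features, /ɳ/ and /ɾ/ have an identical profile: [+sonorant], [−dorsal], [+consonantal], [+voice], [−strident], [−labial], [−lateral]. No other two segments in the inventory coincide on all 7 features. (They do differ in [nasal] and [anterior], which are not among the given features.)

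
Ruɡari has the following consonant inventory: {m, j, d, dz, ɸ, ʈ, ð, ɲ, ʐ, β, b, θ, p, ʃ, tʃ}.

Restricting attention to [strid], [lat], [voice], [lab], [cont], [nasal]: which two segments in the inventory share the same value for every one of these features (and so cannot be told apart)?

ð, j

/ð/ (voiced dental fricative) and /j/ (palatal glide) are both [−strident], [−lateral], [+voice], [−labial], [+continuant], [−nasal], so none of the listed features separates them. (They do differ in [sonorant] and [dorsal], which are not among the given features.) Every other pair in the inventory differs on at least one listed feature.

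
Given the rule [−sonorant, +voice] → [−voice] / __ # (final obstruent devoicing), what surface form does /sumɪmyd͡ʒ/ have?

The only segment in the rule's environment that also matches [−sonorant, +voice] is /d͡ʒ/. Applying [−voice] turns the voiced postalveolar affricate into /t͡ʃ/ (voiceless postalveolar affricate), giving [sumɪmyt͡ʃ].

[sumɪmyt͡ʃ]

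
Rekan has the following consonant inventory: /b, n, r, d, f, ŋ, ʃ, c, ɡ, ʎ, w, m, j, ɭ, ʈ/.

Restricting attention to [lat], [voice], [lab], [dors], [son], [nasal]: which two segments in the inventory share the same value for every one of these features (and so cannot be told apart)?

ʃ, ʈ

On the given features, /ʃ/ and /ʈ/ have an identical profile: [-lateral], [-voice], [-labial], [-dorsal], [-sonorant], [-nasal]. No other two segments in the inventory coincide on all 6 features. (They do differ in [continuant], [strident] and [distributed], which are not among the given features.)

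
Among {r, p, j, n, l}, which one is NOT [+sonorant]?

p

/r, n, l, j/ are all [+sonorant]; /p/ (voiceless bilabial stop) is [−sonorant].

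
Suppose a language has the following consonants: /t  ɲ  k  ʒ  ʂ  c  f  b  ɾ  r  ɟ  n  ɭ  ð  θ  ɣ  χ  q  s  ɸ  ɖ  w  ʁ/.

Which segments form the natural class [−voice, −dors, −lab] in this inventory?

First, the [−voice] segments are /t, k, ʂ, c, f, θ, χ, q, s, ɸ/.
Within that set, [−dorsal] gives /t, ʂ, f, θ, s, ɸ/.
Then [−labial] leaves /t, ʂ, θ, s/.

t, ʂ, θ, s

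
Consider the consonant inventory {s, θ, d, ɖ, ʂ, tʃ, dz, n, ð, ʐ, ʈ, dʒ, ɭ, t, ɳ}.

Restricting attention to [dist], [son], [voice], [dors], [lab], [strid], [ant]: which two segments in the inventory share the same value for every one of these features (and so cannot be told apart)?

Both /ɳ/ and /ɭ/ are [-distributed], [+sonorant], [+voice], [-dorsal], [-labial], [-strident], [-anterior]. Since the list omits [nasal] and [lateral] — which do distinguish the retroflex nasal from the retroflex lateral approximant — this pair collapses; all other pairs remain distinct.

ɳ, ɭ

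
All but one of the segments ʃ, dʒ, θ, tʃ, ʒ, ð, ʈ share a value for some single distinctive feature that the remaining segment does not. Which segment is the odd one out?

/ʒ, ʃ, ð, tʃ, θ, dʒ/ are all [+distributed], but /ʈ/ (voiceless retroflex stop) is [-distributed]. No other single segment can be removed to leave a set sharing one feature value that the removed segment lacks, so /ʈ/ is the odd one out.

ʈ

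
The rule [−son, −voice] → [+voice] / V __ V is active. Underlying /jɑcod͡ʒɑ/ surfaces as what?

[jɑɟod͡ʒɑ]

Only /c/ occurs between two vowels (/ɑ/ __ /o/) and matches the structural description. It is a voiceless palatal stop, so [−son, −voice] holds; changing it to [+voice] with all other features held fixed yields /ɟ/ (voiced palatal stop). No other segment meets both the structural description and the environment, so the output is [jɑɟod͡ʒɑ].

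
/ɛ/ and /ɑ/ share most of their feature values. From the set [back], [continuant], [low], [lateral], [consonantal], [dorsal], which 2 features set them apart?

/ɛ/ is the mid front unrounded lax vowel and /ɑ/ is the low back unrounded vowel. Both are [+continuant], [−lateral], [−consonantal], [+dorsal]. /ɛ/ is [−low] while /ɑ/ is [+low]; /ɛ/ is [−back] while /ɑ/ is [+back], so the distinguishing features are [low], [back].

[low], [back]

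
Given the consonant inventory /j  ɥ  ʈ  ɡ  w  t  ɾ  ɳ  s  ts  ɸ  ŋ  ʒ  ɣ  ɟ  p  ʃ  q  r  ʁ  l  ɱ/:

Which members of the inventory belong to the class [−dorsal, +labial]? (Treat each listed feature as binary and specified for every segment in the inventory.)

Among the inventory, the [−dorsal] segments are /ʈ, t, ɾ, ɳ, s, ts, ɸ, ʒ, p, ʃ, r, l, ɱ/.
Within that set, [+labial] leaves /ɸ, p, ɱ/.

ɸ, p, ɱ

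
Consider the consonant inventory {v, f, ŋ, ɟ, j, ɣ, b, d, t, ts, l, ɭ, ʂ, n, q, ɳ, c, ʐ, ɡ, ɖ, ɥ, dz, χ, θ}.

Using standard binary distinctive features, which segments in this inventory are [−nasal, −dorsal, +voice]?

v, b, d, l, ɭ, ʐ, ɖ, dz

First, the [−nasal] segments are /v, f, ɟ, j, ɣ, b, d, t, ts, l, ɭ, ʂ, q, c, ʐ, ɡ, ɖ, ɥ, dz, χ, θ/.
Of those, [−dorsal] gives /v, f, b, d, t, ts, l, ɭ, ʂ, ʐ, ɖ, dz, θ/.
Then [+voice] leaves /v, b, d, l, ɭ, ʐ, ɖ, dz/.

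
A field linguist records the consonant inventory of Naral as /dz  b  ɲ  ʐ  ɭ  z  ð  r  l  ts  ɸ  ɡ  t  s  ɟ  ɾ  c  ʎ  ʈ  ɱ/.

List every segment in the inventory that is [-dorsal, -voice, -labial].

ts, t, s, ʈ

Checking each segment against [-dorsal], [-voice], [-labial]: /ts/ (voiceless alveolar affricate), /t/ (voiceless alveolar stop), /s/ (voiceless alveolar fricative), /ʈ/ (voiceless retroflex stop) satisfy every feature; every other segment in the inventory fails at least one.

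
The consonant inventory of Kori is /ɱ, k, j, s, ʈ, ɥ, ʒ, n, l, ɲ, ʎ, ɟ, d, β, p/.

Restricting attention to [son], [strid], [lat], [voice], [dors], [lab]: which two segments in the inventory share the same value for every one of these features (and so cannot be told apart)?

j, ɲ

Both /j/ and /ɲ/ are [+sonorant], [-strident], [-lateral], [+voice], [+dorsal], [-labial]. Since the list omits [nasal] and [continuant] — which do distinguish the palatal glide from the palatal nasal — this pair collapses; all other pairs remain distinct.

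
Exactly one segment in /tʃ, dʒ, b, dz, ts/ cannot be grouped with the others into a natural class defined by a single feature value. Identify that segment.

b

[delayed release] (equivalently [strident], [labial], [coronal]) groups all but one: /tʃ, dz, ts, dʒ/ share [+delayed release] while /b/ (voiced bilabial stop) alone is [-delayed release]. Removing any other segment would not leave a single-feature class that excludes it.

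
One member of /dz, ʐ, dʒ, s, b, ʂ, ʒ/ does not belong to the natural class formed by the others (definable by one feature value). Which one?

b

The remaining segments after removing /b/ share [+strident]; /b/ (voiced bilabial stop) is [−strident]. For every other candidate removal, the leftover set fails to share any single feature value that the removed segment lacks.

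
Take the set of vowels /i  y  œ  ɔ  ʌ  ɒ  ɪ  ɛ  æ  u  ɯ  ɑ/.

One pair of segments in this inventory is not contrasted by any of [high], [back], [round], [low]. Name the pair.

i, ɪ

/i/ (high front unrounded tense vowel) and /ɪ/ (high front unrounded lax vowel) are both [+high], [−back], [−round], [−low], so none of the listed features separates them. (They do differ in [tense], which is not among the given features.) Every other pair in the inventory differs on at least one listed feature.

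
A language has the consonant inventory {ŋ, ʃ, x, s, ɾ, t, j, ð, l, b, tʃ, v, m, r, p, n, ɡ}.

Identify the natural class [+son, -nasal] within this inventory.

Checking each segment against [+sonorant], [-nasal]: /ɾ/ (alveolar tap), /j/ (palatal glide), /l/ (alveolar lateral approximant), /r/ (alveolar trill) satisfy every feature; every other segment in the inventory fails at least one.

ɾ, j, l, r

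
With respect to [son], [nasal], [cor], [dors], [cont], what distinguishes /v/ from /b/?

[continuant]

/v/ is the voiced labiodental fricative and /b/ is the voiced bilabial stop. Both are [-sonorant], [-nasal], [-coronal], [-dorsal]. /v/ is [+continuant] while /b/ is [-continuant], so the distinguishing feature is [continuant].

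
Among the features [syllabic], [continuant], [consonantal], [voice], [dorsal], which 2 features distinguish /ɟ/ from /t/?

The two segments share [−syllabic], [−continuant], [+consonantal]. The only features from the list on which they differ: /ɟ/ is [+voice] while /t/ is [−voice]; /ɟ/ is [+dorsal] while /t/ is [−dorsal].

[voice], [dorsal]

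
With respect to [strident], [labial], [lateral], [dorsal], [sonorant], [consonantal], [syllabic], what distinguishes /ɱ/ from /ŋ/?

[labial], [dorsal]

/ɱ/ (labiodental nasal) and /ŋ/ (velar nasal) agree on [−strident], [−lateral], [+sonorant], [+consonantal], [−syllabic]. They differ on [labial] (/ɱ/ [+], /ŋ/ [−]), [dorsal] (/ɱ/ [−], /ŋ/ [+]).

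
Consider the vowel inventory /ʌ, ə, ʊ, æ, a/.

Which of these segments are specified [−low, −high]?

ʌ, ə

Eliminate segments failing any feature: /ʊ/ is [+high]; /æ, a/ are [+low]. The remaining /ʌ, ə/ satisfy [−low], [−high].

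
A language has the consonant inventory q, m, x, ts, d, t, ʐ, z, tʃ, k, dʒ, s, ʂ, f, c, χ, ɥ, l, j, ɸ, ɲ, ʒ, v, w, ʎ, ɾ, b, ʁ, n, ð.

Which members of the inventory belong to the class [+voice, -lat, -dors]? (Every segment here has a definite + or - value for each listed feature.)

m, d, ʐ, z, dʒ, ʒ, v, ɾ, b, n, ð

Checking each segment against [+voice], [-lateral], [-dorsal]: /m/ (bilabial nasal), /d/ (voiced alveolar stop), /ʐ/ (voiced retroflex fricative), /z/ (voiced alveolar fricative), /dʒ/ (voiced postalveolar affricate), /ʒ/ (voiced postalveolar fricative), among others, satisfy every feature; every other segment in the inventory fails at least one.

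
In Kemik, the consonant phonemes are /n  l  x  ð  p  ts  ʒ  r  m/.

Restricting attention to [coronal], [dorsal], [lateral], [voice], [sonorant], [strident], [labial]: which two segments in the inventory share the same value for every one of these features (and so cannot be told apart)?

n, r

On the given features, /n/ and /r/ have an identical profile: [+coronal], [-dorsal], [-lateral], [+voice], [+sonorant], [-strident], [-labial]. No other two segments in the inventory coincide on all 7 features. (They do differ in [nasal] and [continuant], which are not among the given features.)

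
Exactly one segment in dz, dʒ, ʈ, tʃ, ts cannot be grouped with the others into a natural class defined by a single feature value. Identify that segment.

/dʒ, dz, tʃ, ts/ are all [+delayed release], but /ʈ/ (voiceless retroflex stop) is [-delayed release]. No other single segment can be removed to leave a set sharing one feature value that the removed segment lacks, so /ʈ/ is the odd one out.

ʈ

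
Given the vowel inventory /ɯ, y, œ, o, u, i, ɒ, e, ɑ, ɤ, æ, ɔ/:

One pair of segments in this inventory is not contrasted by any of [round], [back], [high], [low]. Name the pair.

ɔ, o

On the given features, /ɔ/ and /o/ have an identical profile: [+round], [+back], [−high], [−low]. No other two segments in the inventory coincide on all 4 features. (They do differ in [tense], which is not among the given features.)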